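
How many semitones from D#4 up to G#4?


Let's work it out.
Absolute semitone position = octave×12 + chromatic position
D#4: 4×12 + 3 = 51
G#4: 4×12 + 8 = 56
Difference = 56 - 51 = 5
= 5 semitones


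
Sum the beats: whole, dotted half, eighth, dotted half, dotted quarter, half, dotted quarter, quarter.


Let's work it out.
Beat values:
  whole = 4 beats
  dotted half = 3 beats
  eighth = 0.5 beats
  dotted half = 3 beats
  dotted quarter = 1.5 beats
  half = 2 beats
  dotted quarter = 1.5 beats
  quarter = 1 beat
Sum = 4 + 3 + 0.5 + 3 + 1.5 + 2 + 1.5 + 1
= 16.5 beats


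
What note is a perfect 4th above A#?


A 4th spans 4 letter names, so from A we land on D
A perfect 4th = 5 semitones above A#
Spell D at that pitch: D#
= D#


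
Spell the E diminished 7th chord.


Working:
Diminished 7th chord = root + minor 3rd + diminished 5th + diminished 7th
Seventh chords stack in thirds, so the letter names are E-G-B-D
Root: E
Minor 3rd above E: G
Diminished 5th above E: Bb
Diminished 7th above E: Db
Chord = E G Bb Db


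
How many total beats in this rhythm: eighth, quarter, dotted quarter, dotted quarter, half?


Working:
Beat values:
  eighth = 0.5 beats
  quarter = 1 beat
  dotted quarter = 1.5 beats
  dotted quarter = 1.5 beats
  half = 2 beats
Sum = 0.5 + 1 + 1.5 + 1.5 + 2
= 6.5 beats


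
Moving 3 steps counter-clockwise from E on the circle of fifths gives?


Let's work it out.
Each counter-clockwise step moves down a perfect 5th (= up a perfect 4th)
From E: E → A → D → G
= G


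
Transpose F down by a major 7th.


Working:
major 7th: 7 letter names, 11 semitones
Letter: F - 6 → G
Pitch: F - 11 semitones, spelled as a G → Gb
= Gb


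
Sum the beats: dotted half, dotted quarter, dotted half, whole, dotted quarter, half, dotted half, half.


Reasoning:
Beat values:
  dotted half = 3 beats
  dotted quarter = 1.5 beats
  dotted half = 3 beats
  whole = 4 beats
  dotted quarter = 1.5 beats
  half = 2 beats
  dotted half = 3 beats
  half = 2 beats
Sum = 3 + 1.5 + 3 + 4 + 1.5 + 2 + 3 + 2
= 20 beats


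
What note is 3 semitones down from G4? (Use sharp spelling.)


Reasoning:
G4: chromatic position 7 in octave 4 → absolute = 4×12 + 7 = 55
Transpose down 3: 55 - 3 = 52
52 = 4×12 + 4 → E in octave 4
Result = E4


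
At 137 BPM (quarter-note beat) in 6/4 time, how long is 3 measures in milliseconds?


Let's work it out.
Quarter-note beat duration = 60000 / 137 ms
Beats per measure (6/4) = 6
One measure = 6 × 60000 / 137 = 360000 / 137 ms
3 measures = 3 × 360000 / 137 = 1080000 / 137
= 7883.2 ms


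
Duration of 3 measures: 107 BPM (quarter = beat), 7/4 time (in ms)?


Step by step:
Quarter-note beat duration = 60000 / 107 ms
Beats per measure (7/4) = 7
One measure = 7 × 60000 / 107 = 420000 / 107 ms
3 measures = 3 × 420000 / 107 = 1260000 / 107
= 11775.7 ms


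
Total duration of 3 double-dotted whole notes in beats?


Step by step:
Base whole note = 4 beats
Dot 1 adds half the previous value: +2
Dot 2 adds half the previous value: +1
One double-dotted whole = 4 + 2 + 1 = 7
3 of them = 3 × 7 = 21
= 21 beats


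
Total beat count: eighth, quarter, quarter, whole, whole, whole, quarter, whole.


Let's work it out.
Beat values:
  eighth = 0.5 beats
  quarter = 1 beat
  quarter = 1 beat
  whole = 4 beats
  whole = 4 beats
  whole = 4 beats
  quarter = 1 beat
  whole = 4 beats
Sum = 0.5 + 1 + 1 + 4 + 4 + 4 + 1 + 4
= 19.5 beats


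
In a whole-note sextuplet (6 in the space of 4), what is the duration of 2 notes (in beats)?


Sextuplet: 6 notes occupy the space of 4 whole notes
Space = 4 × 4 = 16 beats
Each sextuplet note = 16 / 6 = 8/3 beats
2 notes = 2 × 8/3 = 16/3
= 16/3 beats


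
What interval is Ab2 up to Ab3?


Reasoning:
Letter names: A → A spans 8 letter names → an octave
Semitones: Ab2 → Ab3 = 12 half-steps
An octave of 12 semitones is a perfect octave
= perfect octave


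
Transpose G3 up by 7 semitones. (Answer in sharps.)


Solution.
G3: chromatic position 7 in octave 3 → absolute = 3×12 + 7 = 43
Transpose up 7: 43 + 7 = 50
50 = 4×12 + 2 → D in octave 4
Result = D4


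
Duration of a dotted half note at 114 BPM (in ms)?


One quarter-note beat = 60000 / BPM = 60000 / 114 ms
Dotted half note = 3 × quarter note
Duration = 3 × 60000 / 114 = 180000 / 114
= 1578.9 ms


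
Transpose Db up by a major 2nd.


Reasoning:
major 2nd: 2 letter names, 2 semitones
Letter: D + 1 → E
Pitch: Db + 2 semitones, spelled as an E → Eb
= Eb


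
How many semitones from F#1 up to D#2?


Absolute semitone position = octave×12 + chromatic position
F#1: 1×12 + 6 = 18
D#2: 2×12 + 3 = 27
Difference = 27 - 18 = 9
= 9 semitones


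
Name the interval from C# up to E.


Let's work it out.
Letter names: C → E spans 3 letter names → a 3rd
Semitones: C# → E = 3 half-steps
A 3rd of 3 semitones is a minor 3rd
= minor 3rd


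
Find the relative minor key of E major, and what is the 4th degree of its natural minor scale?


Reasoning:
The relative minor shares the major's key signature and starts on its 6th degree
6th degree = a major 6th above the tonic; a major 6th above E is C#
→ relative minor of E major is C# minor
C# natural minor scale: C# D# E F# G# A B
= C# minor; 4th degree = F#


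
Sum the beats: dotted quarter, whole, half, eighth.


Beat values:
  dotted quarter = 1.5 beats
  whole = 4 beats
  half = 2 beats
  eighth = 0.5 beats
Sum = 1.5 + 4 + 2 + 0.5
= 8 beats


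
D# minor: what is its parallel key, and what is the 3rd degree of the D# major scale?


Reasoning:
Parallel keys share the same tonic but differ in mode
D# minor → parallel is D# major
D# major scale: D# E# F## G# A# B# C##
= D# major; 3rd degree = F##


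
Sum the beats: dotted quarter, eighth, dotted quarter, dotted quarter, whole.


Solution.
Beat values:
  dotted quarter = 1.5 beats
  eighth = 0.5 beats
  dotted quarter = 1.5 beats
  dotted quarter = 1.5 beats
  whole = 4 beats
Sum = 1.5 + 0.5 + 1.5 + 1.5 + 4
= 9 beats


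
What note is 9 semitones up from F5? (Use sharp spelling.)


F5: chromatic position 5 in octave 5 → absolute = 5×12 + 5 = 65
Transpose up 9: 65 + 9 = 74
74 = 6×12 + 2 → D in octave 6
Result = D6


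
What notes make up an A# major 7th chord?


Solution.
Major 7th chord = root + major 3rd + perfect 5th + major 7th
Seventh chords stack in thirds, so the letter names are A-C-E-G
Root: A#
Major 3rd above A#: C##
Perfect 5th above A#: E#
Major 7th above A#: G##
Chord = A# C## E# G##


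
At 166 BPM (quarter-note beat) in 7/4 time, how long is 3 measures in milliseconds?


Quarter-note beat duration = 60000 / 166 ms
Beats per measure (7/4) = 7
One measure = 7 × 60000 / 166 = 420000 / 166 ms
3 measures = 3 × 420000 / 166 = 1260000 / 166
= 7590.4 ms


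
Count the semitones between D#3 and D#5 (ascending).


Absolute semitone position = octave×12 + chromatic position
D#3: 3×12 + 3 = 39
D#5: 5×12 + 3 = 63
Difference = 63 - 39 = 24
= 24 semitones


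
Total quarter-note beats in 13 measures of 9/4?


Reasoning:
Time signature 9/4: the bottom number 4 means the quarter note gets one count
The top number 9 means 9 quarter-note beats per measure
Total = 9 × 13 measures
= 117 quarter-note beats


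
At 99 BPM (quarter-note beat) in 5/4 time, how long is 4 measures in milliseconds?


Reasoning:
Quarter-note beat duration = 60000 / 99 ms
Beats per measure (5/4) = 5
One measure = 5 × 60000 / 99 = 300000 / 99 ms
4 measures = 4 × 300000 / 99 = 1200000 / 99
= 12121.2 ms


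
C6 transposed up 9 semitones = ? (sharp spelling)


Working:
C6: chromatic position 0 in octave 6 → absolute = 6×12 + 0 = 72
Transpose up 9: 72 + 9 = 81
81 = 6×12 + 9 → A in octave 6
Result = A6


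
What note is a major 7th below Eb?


Step by step:
A 7th spans 7 letter names, so from E we land on F
A major 7th = 11 semitones below Eb
Spell F at that pitch: Fb
= Fb


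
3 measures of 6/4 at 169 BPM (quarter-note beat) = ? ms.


Solution.
Quarter-note beat duration = 60000 / 169 ms
Beats per measure (6/4) = 6
One measure = 6 × 60000 / 169 = 360000 / 169 ms
3 measures = 3 × 360000 / 169 = 1080000 / 169
= 6390.5 ms


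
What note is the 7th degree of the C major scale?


Reasoning:
Major scale pattern: W-W-H-W-W-W-H (2-2-1-2-2-2-1 semitones)
Starting from C:
  C + 2 semitones → D
  D + 2 semitones → E
  E + 1 semitone → F
  F + 2 semitones → G
  G + 2 semitones → A
  A + 2 semitones → B
  B + 1 semitone → C
Scale: C D E F G A B
Degree 7 = B


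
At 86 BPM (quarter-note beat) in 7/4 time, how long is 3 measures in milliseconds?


Solution.
Quarter-note beat duration = 60000 / 86 ms
Beats per measure (7/4) = 7
One measure = 7 × 60000 / 86 = 420000 / 86 ms
3 measures = 3 × 420000 / 86 = 1260000 / 86
= 14651.2 ms


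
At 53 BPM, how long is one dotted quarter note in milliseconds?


Working:
One quarter-note beat = 60000 / BPM = 60000 / 53 ms
Dotted quarter note = 3/2 × quarter note
Duration = 3/2 × 60000 / 53 = 90000 / 53
= 1698.1 ms


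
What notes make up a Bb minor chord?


Let's work it out.
Minor triad = root + minor 3rd (3 semitones) + perfect 5th (7 semitones)
A triad on Bb stacks thirds, so the chord tones use letter names B-D-F
Root: Bb
Minor 3rd above Bb: Db
Perfect 5th above Bb: F
Chord = Bb Db F


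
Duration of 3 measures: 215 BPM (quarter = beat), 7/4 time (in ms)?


Quarter-note beat duration = 60000 / 215 ms
Beats per measure (7/4) = 7
One measure = 7 × 60000 / 215 = 420000 / 215 ms
3 measures = 3 × 420000 / 215 = 1260000 / 215
= 5860.5 ms


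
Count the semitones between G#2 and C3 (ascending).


Let's work it out.
Absolute semitone position = octave×12 + chromatic position
G#2: 2×12 + 8 = 32
C3: 3×12 + 0 = 36
Difference = 36 - 32 = 4
= 4 semitones


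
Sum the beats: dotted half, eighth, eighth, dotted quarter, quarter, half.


Beat values:
  dotted half = 3 beats
  eighth = 0.5 beats
  eighth = 0.5 beats
  dotted quarter = 1.5 beats
  quarter = 1 beat
  half = 2 beats
Sum = 3 + 0.5 + 0.5 + 1.5 + 1 + 2
= 8.5 beats


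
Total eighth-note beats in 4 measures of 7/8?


Step by step:
Time signature 7/8: the bottom number 8 means the eighth note gets one count
The top number 7 means 7 eighth-note beats per measure
Total = 7 × 4 measures
= 28 eighth-note beats


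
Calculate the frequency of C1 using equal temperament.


Reasoning:
f = 440 × 2^(n/12) where n = semitones from A4
C1: -45 semitones from A4
f = 440 × 2^(-45/12)
f = 32.70 Hz


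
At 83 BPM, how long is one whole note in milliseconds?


One quarter-note beat = 60000 / BPM = 60000 / 83 ms
Whole note = 4 × quarter note
Duration = 4 × 60000 / 83 = 240000 / 83
= 2891.6 ms


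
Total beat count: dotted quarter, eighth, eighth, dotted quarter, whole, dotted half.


Reasoning:
Beat values:
  dotted quarter = 1.5 beats
  eighth = 0.5 beats
  eighth = 0.5 beats
  dotted quarter = 1.5 beats
  whole = 4 beats
  dotted half = 3 beats
Sum = 1.5 + 0.5 + 0.5 + 1.5 + 4 + 3
= 11 beats


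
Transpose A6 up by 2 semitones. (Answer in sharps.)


Solution.
A6: chromatic position 9 in octave 6 → absolute = 6×12 + 9 = 81
Transpose up 2: 81 + 2 = 83
83 = 6×12 + 11 → B in octave 6
Result = B6


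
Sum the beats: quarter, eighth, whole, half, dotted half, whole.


Step by step:
Beat values:
  quarter = 1 beat
  eighth = 0.5 beats
  whole = 4 beats
  half = 2 beats
  dotted half = 3 beats
  whole = 4 beats
Sum = 1 + 0.5 + 4 + 2 + 3 + 4
= 14.5 beats


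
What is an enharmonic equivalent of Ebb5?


Working:
Enharmonic notes sound the same pitch but are spelled with different letter names
Ebb and D name the same pitch class
= D5


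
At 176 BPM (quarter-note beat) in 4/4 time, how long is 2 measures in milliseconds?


Quarter-note beat duration = 60000 / 176 ms
Beats per measure (4/4) = 4
One measure = 4 × 60000 / 176 = 240000 / 176 ms
2 measures = 2 × 240000 / 176 = 480000 / 176
= 2727.3 ms


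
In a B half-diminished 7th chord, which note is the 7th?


Reasoning:
Half-diminished 7th chord = root + minor 3rd + diminished 5th + minor 7th
Seventh chords stack in thirds, so the letter names are B-D-F-A
Root: B
Minor 3rd above B: D
Diminished 5th above B: F
Minor 7th above B: A
The 7th = A


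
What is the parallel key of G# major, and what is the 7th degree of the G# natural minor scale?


Step by step:
Parallel keys share the same tonic but differ in mode
G# major → parallel is G# minor
G# natural minor scale: G# A# B C# D# E F#
= G# minor; 7th degree = F#


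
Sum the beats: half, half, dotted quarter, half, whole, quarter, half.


Solution.
Beat values:
  half = 2 beats
  half = 2 beats
  dotted quarter = 1.5 beats
  half = 2 beats
  whole = 4 beats
  quarter = 1 beat
  half = 2 beats
Sum = 2 + 2 + 1.5 + 2 + 4 + 1 + 2
= 14.5 beats


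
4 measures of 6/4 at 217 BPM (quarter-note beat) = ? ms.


Let's work it out.
Quarter-note beat duration = 60000 / 217 ms
Beats per measure (6/4) = 6
One measure = 6 × 60000 / 217 = 360000 / 217 ms
4 measures = 4 × 360000 / 217 = 1440000 / 217
= 6635.9 ms


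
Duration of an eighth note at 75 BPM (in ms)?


Reasoning:
One quarter-note beat = 60000 / BPM = 60000 / 75 ms
Eighth note = 1/2 × quarter note
Duration = 1/2 × 60000 / 75 = 30000 / 75
= 400.0 ms


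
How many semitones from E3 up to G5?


Let's work it out.
Absolute semitone position = octave×12 + chromatic position
E3: 3×12 + 4 = 40
G5: 5×12 + 7 = 67
Difference = 67 - 40 = 27
= 27 semitones


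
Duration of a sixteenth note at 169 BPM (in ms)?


One quarter-note beat = 60000 / BPM = 60000 / 169 ms
Sixteenth note = 1/4 × quarter note
Duration = 1/4 × 60000 / 169 = 15000 / 169
= 88.8 ms


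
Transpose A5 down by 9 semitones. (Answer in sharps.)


Step by step:
A5: chromatic position 9 in octave 5 → absolute = 5×12 + 9 = 69
Transpose down 9: 69 - 9 = 60
60 = 5×12 + 0 → C in octave 5
Result = C5


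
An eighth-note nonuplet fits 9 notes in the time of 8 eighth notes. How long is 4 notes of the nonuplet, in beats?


Solution.
Nonuplet: 9 notes occupy the space of 8 eighth notes
Space = 8 × 1/2 = 4 beats
Each nonuplet note = 4 / 9 = 4/9 beats
4 notes = 4 × 4/9 = 16/9
= 16/9 beats


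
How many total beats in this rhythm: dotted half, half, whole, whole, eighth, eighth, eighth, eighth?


Solution.
Beat values:
  dotted half = 3 beats
  half = 2 beats
  whole = 4 beats
  whole = 4 beats
  eighth = 0.5 beats
  eighth = 0.5 beats
  eighth = 0.5 beats
  eighth = 0.5 beats
Sum = 3 + 2 + 4 + 4 + 0.5 + 0.5 + 0.5 + 0.5
= 15 beats


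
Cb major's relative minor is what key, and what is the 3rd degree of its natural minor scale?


The relative minor shares the major's key signature and starts on its 6th degree
6th degree = a major 6th above the tonic; a major 6th above Cb is Ab
→ relative minor of Cb major is Ab minor
Ab natural minor scale: Ab Bb Cb Db Eb Fb Gb
= Ab minor; 3rd degree = Cb


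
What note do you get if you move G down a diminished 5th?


Solution.
diminished 5th: 5 letter names, 6 semitones
Letter: G - 4 → C
Pitch: G - 6 semitones, spelled as a C → C#
= C#


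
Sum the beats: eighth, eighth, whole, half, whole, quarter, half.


Solution.
Beat values:
  eighth = 0.5 beats
  eighth = 0.5 beats
  whole = 4 beats
  half = 2 beats
  whole = 4 beats
  quarter = 1 beat
  half = 2 beats
Sum = 0.5 + 0.5 + 4 + 2 + 4 + 1 + 2
= 14 beats


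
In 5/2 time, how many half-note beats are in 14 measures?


Let's work it out.
Time signature 5/2: the bottom number 2 means the half note gets one count
The top number 5 means 5 half-note beats per measure
Total = 5 × 14 measures
= 70 half-note beats


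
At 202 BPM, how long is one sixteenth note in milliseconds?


Step by step:
One quarter-note beat = 60000 / BPM = 60000 / 202 ms
Sixteenth note = 1/4 × quarter note
Duration = 1/4 × 60000 / 202 = 15000 / 202
= 74.3 ms


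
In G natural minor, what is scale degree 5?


Reasoning:
Natural minor scale pattern: W-H-W-W-H-W-W (2-1-2-2-1-2-2 semitones)
Starting from G:
  G + 2 semitones → A
  A + 1 semitone → Bb
  Bb + 2 semitones → C
  C + 2 semitones → D
  D + 1 semitone → Eb
  Eb + 2 semitones → F
  F + 2 semitones → G
Scale: G A Bb C D Eb F
Degree 5 = D


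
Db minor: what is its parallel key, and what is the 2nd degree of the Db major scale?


Parallel keys share the same tonic but differ in mode
Db minor → parallel is Db major
Db major scale: Db Eb F Gb Ab Bb C
= Db major; 2nd degree = Eb


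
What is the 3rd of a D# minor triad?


Minor triad = root + minor 3rd (3 semitones) + perfect 5th (7 semitones)
A triad on D# stacks thirds, so the chord tones use letter names D-F-A
Root: D#
Minor 3rd above D#: F#
Perfect 5th above D#: A#
The 3rd = F#


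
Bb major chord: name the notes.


Reasoning:
Major triad = root + major 3rd (4 semitones) + perfect 5th (7 semitones)
A triad on Bb stacks thirds, so the chord tones use letter names B-D-F
Root: Bb
Major 3rd above Bb: D
Perfect 5th above Bb: F
Chord = Bb D F


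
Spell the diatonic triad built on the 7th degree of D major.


Let's work it out.
D major scale: D E F# G A B C#
Diatonic triad on degree 7 stacks scale notes 7, 2, 4: C# E G
C#→E = 3 semitones; C#→G = 6 semitones → diminished triad
= C# E G (diminished)


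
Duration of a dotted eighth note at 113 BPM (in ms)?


One quarter-note beat = 60000 / BPM = 60000 / 113 ms
Dotted eighth note = 3/4 × quarter note
Duration = 3/4 × 60000 / 113 = 45000 / 113
= 398.2 ms


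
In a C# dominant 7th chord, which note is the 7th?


Reasoning:
Dominant 7th chord = root + major 3rd + perfect 5th + minor 7th
Seventh chords stack in thirds, so the letter names are C-E-G-B
Root: C#
Major 3rd above C#: E#
Perfect 5th above C#: G#
Minor 7th above C#: B
The 7th = B


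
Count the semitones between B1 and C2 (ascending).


Absolute semitone position = octave×12 + chromatic position
B1: 1×12 + 11 = 23
C2: 2×12 + 0 = 24
Difference = 24 - 23 = 1
= 1 semitone


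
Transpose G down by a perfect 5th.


Working:
perfect 5th: 5 letter names, 7 semitones
Letter: G - 4 → C
Pitch: G - 7 semitones, spelled as a C → C
= C


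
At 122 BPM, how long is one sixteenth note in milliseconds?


Let's work it out.
One quarter-note beat = 60000 / BPM = 60000 / 122 ms
Sixteenth note = 1/4 × quarter note
Duration = 1/4 × 60000 / 122 = 15000 / 122
= 123.0 ms


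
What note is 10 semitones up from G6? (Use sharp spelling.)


Reasoning:
G6: chromatic position 7 in octave 6 → absolute = 6×12 + 7 = 79
Transpose up 10: 79 + 10 = 89
89 = 7×12 + 5 → F in octave 7
Result = F7


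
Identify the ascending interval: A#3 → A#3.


Reasoning:
Letter names: A → A spans 1 letter name → a unison
Semitones: A#3 → A#3 = 0 half-steps
A unison of 0 semitones is a perfect unison
= perfect unison


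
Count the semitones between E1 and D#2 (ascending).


Solution.
Absolute semitone position = octave×12 + chromatic position
E1: 1×12 + 4 = 16
D#2: 2×12 + 3 = 27
Difference = 27 - 16 = 11
= 11 semitones


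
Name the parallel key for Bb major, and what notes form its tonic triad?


Working:
Parallel keys share the same tonic but differ in mode
Bb major → parallel is Bb minor
Tonic triad of Bb minor = Bb Db F
= Bb minor; triad = Bb Db F


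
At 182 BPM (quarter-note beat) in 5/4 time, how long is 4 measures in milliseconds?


Solution.
Quarter-note beat duration = 60000 / 182 ms
Beats per measure (5/4) = 5
One measure = 5 × 60000 / 182 = 300000 / 182 ms
4 measures = 4 × 300000 / 182 = 1200000 / 182
= 6593.4 ms


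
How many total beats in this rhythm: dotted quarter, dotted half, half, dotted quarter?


Beat values:
  dotted quarter = 1.5 beats
  dotted half = 3 beats
  half = 2 beats
  dotted quarter = 1.5 beats
Sum = 1.5 + 3 + 2 + 1.5
= 8 beats


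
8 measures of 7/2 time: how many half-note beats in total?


Time signature 7/2: the bottom number 2 means the half note gets one count
The top number 7 means 7 half-note beats per measure
Total = 7 × 8 measures
= 56 half-note beats


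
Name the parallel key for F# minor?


Step by step:
Parallel keys share the same tonic but differ in mode
F# minor → parallel is F# major
= F# major


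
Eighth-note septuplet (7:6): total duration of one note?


Step by step:
Septuplet: 7 notes occupy the space of 6 eighth notes
Space = 6 × 1/2 = 3 beats
Each septuplet note = 3 / 7 = 3/7 beats
= 3/7 beats


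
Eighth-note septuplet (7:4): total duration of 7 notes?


Step by step:
Septuplet: 7 notes occupy the space of 4 eighth notes
Space = 4 × 1/2 = 2 beats
Each septuplet note = 2 / 7 = 2/7 beats
7 notes = 7 × 2/7 = 2
= 2 beats


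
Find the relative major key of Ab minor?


Step by step:
The relative major shares the key signature and is a minor 3rd above the minor tonic
A minor 3rd above Ab is Cb
→ relative major of Ab minor is Cb major
= Cb major


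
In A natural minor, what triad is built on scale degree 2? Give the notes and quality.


Solution.
A natural minor scale: A B C D E F G
Diatonic triad on degree 2 stacks scale notes 2, 4, 6: B D F
B→D = 3 semitones; B→F = 6 semitones → diminished triad
= B D F (diminished)


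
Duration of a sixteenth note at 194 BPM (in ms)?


Reasoning:
One quarter-note beat = 60000 / BPM = 60000 / 194 ms
Sixteenth note = 1/4 × quarter note
Duration = 1/4 × 60000 / 194 = 15000 / 194
= 77.3 ms


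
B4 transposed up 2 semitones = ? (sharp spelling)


Reasoning:
B4: chromatic position 11 in octave 4 → absolute = 4×12 + 11 = 59
Transpose up 2: 59 + 2 = 61
61 = 5×12 + 1 → C# in octave 5
Result = C#5


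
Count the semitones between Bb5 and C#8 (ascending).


Step by step:
Absolute semitone position = octave×12 + chromatic position
Bb5: 5×12 + 10 = 70
C#8: 8×12 + 1 = 97
Difference = 97 - 70 = 27
= 27 semitones


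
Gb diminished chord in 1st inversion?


Let's work it out.
Root position: Gb Bbb Dbb
1st inversion: move root up an octave
Bass note: Bbb
Notes (bottom to top) = Bbb Dbb Gb


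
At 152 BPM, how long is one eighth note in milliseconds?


Reasoning:
One quarter-note beat = 60000 / BPM = 60000 / 152 ms
Eighth note = 1/2 × quarter note
Duration = 1/2 × 60000 / 152 = 30000 / 152
= 197.4 ms


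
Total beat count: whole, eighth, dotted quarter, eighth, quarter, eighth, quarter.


Step by step:
Beat values:
  whole = 4 beats
  eighth = 0.5 beats
  dotted quarter = 1.5 beats
  eighth = 0.5 beats
  quarter = 1 beat
  eighth = 0.5 beats
  quarter = 1 beat
Sum = 4 + 0.5 + 1.5 + 0.5 + 1 + 0.5 + 1
= 9 beats


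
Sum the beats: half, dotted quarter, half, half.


Solution.
Beat values:
  half = 2 beats
  dotted quarter = 1.5 beats
  half = 2 beats
  half = 2 beats
Sum = 2 + 1.5 + 2 + 2
= 7.5 beats


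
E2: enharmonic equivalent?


Working:
Enharmonic notes sound the same pitch but are spelled with different letter names
E and D## name the same pitch class
= D##2


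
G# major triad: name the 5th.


Major triad = root + major 3rd (4 semitones) + perfect 5th (7 semitones)
A triad on G# stacks thirds, so the chord tones use letter names G-B-D
Root: G#
Major 3rd above G#: B#
Perfect 5th above G#: D#
The 5th = D#


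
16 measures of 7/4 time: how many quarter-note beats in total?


Solution.
Time signature 7/4: the bottom number 4 means the quarter note gets one count
The top number 7 means 7 quarter-note beats per measure
Total = 7 × 16 measures
= 112 quarter-note beats


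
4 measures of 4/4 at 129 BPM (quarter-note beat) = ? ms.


Let's work it out.
Quarter-note beat duration = 60000 / 129 ms
Beats per measure (4/4) = 4
One measure = 4 × 60000 / 129 = 240000 / 129 ms
4 measures = 4 × 240000 / 129 = 960000 / 129
= 7441.9 ms


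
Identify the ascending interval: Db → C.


Solution.
Letter names: D → C spans 7 letter names → a 7th
Semitones: Db → C = 11 half-steps
A 7th of 11 semitones is a major 7th
= major 7th


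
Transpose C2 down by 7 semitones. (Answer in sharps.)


Solution.
C2: chromatic position 0 in octave 2 → absolute = 2×12 + 0 = 24
Transpose down 7: 24 - 7 = 17
17 = 1×12 + 5 → F in octave 1
Result = F1


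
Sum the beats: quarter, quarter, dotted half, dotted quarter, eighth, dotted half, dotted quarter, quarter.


Working:
Beat values:
  quarter = 1 beat
  quarter = 1 beat
  dotted half = 3 beats
  dotted quarter = 1.5 beats
  eighth = 0.5 beats
  dotted half = 3 beats
  dotted quarter = 1.5 beats
  quarter = 1 beat
Sum = 1 + 1 + 3 + 1.5 + 0.5 + 3 + 1.5 + 1
= 12.5 beats


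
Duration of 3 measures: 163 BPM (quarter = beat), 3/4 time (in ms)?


Reasoning:
Quarter-note beat duration = 60000 / 163 ms
Beats per measure (3/4) = 3
One measure = 3 × 60000 / 163 = 180000 / 163 ms
3 measures = 3 × 180000 / 163 = 540000 / 163
= 3312.9 ms


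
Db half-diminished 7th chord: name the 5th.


Let's work it out.
Half-diminished 7th chord = root + minor 3rd + diminished 5th + minor 7th
Seventh chords stack in thirds, so the letter names are D-F-A-C
Root: Db
Minor 3rd above Db: Fb
Diminished 5th above Db: Abb
Minor 7th above Db: Cb
The 5th = Abb


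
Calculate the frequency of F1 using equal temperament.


f = 440 × 2^(n/12) where n = semitones from A4
F1: -40 semitones from A4
f = 440 × 2^(-40/12)
f = 43.65 Hz


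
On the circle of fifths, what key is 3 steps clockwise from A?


Let's work it out.
Each clockwise step on the circle of fifths moves up a perfect 5th
From A: A → E → B → F#/Gb
= F#/Gb


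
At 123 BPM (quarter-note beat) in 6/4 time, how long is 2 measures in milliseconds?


Solution.
Quarter-note beat duration = 60000 / 123 ms
Beats per measure (6/4) = 6
One measure = 6 × 60000 / 123 = 360000 / 123 ms
2 measures = 2 × 360000 / 123 = 720000 / 123
= 5853.7 ms


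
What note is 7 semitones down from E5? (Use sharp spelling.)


Working:
E5: chromatic position 4 in octave 5 → absolute = 5×12 + 4 = 64
Transpose down 7: 64 - 7 = 57
57 = 4×12 + 9 → A in octave 4
Result = A4


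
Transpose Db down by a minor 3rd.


Step by step:
minor 3rd: 3 letter names, 3 semitones
Letter: D - 2 → B
Pitch: Db - 3 semitones, spelled as a B → Bb
= Bb


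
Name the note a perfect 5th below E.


A 5th spans 5 letter names, so from E we land on A
A perfect 5th = 7 semitones below E
Spell A at that pitch: A
= A


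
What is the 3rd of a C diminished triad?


Diminished triad = root + minor 3rd (3 semitones) + diminished 5th (6 semitones)
A triad on C stacks thirds, so the chord tones use letter names C-E-G
Root: C
Minor 3rd above C: Eb
Diminished 5th above C: Gb
The 3rd = Eb


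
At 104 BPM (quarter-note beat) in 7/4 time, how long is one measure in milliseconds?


Let's work it out.
Quarter-note beat duration = 60000 / 104 ms
Beats per measure (7/4) = 7
One measure = 7 × 60000 / 104 = 420000 / 104 ms
= 4038.5 ms


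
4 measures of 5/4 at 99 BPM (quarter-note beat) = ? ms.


Solution.
Quarter-note beat duration = 60000 / 99 ms
Beats per measure (5/4) = 5
One measure = 5 × 60000 / 99 = 300000 / 99 ms
4 measures = 4 × 300000 / 99 = 1200000 / 99
= 12121.2 ms


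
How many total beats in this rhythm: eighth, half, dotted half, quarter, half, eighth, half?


Beat values:
  eighth = 0.5 beats
  half = 2 beats
  dotted half = 3 beats
  quarter = 1 beat
  half = 2 beats
  eighth = 0.5 beats
  half = 2 beats
Sum = 0.5 + 2 + 3 + 1 + 2 + 0.5 + 2
= 11 beats


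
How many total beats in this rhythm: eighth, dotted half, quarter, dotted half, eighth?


Step by step:
Beat values:
  eighth = 0.5 beats
  dotted half = 3 beats
  quarter = 1 beat
  dotted half = 3 beats
  eighth = 0.5 beats
Sum = 0.5 + 3 + 1 + 3 + 0.5
= 8 beats


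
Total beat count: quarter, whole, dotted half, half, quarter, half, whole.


Step by step:
Beat values:
  quarter = 1 beat
  whole = 4 beats
  dotted half = 3 beats
  half = 2 beats
  quarter = 1 beat
  half = 2 beats
  whole = 4 beats
Sum = 1 + 4 + 3 + 2 + 1 + 2 + 4
= 17 beats


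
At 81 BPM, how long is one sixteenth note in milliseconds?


One quarter-note beat = 60000 / BPM = 60000 / 81 ms
Sixteenth note = 1/4 × quarter note
Duration = 1/4 × 60000 / 81 = 15000 / 81
= 185.2 ms


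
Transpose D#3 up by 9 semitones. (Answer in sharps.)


Reasoning:
D#3: chromatic position 3 in octave 3 → absolute = 3×12 + 3 = 39
Transpose up 9: 39 + 9 = 48
48 = 4×12 + 0 → C in octave 4
Result = C4


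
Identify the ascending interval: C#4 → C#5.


Working:
Letter names: C → C spans 8 letter names → an octave
Semitones: C#4 → C#5 = 12 half-steps
An octave of 12 semitones is a perfect octave
= perfect octave


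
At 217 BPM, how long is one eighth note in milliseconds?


Let's work it out.
One quarter-note beat = 60000 / BPM = 60000 / 217 ms
Eighth note = 1/2 × quarter note
Duration = 1/2 × 60000 / 217 = 30000 / 217
= 138.2 ms


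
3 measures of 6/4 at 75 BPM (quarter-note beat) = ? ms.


Solution.
Quarter-note beat duration = 60000 / 75 ms
Beats per measure (6/4) = 6
One measure = 6 × 60000 / 75 = 360000 / 75 ms
3 measures = 3 × 360000 / 75 = 1080000 / 75
= 14400.0 ms


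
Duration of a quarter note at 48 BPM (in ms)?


Step by step:
One quarter-note beat = 60000 / BPM = 60000 / 48 ms
Duration = 60000 / 48
= 1250.0 ms


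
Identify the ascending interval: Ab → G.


Let's work it out.
Letter names: A → G spans 7 letter names → a 7th
Semitones: Ab → G = 11 half-steps
A 7th of 11 semitones is a major 7th
= major 7th


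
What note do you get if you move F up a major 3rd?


Reasoning:
major 3rd: 3 letter names, 4 semitones
Letter: F + 2 → A
Pitch: F + 4 semitones, spelled as an A → A
= A


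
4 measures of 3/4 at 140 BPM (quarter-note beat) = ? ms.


Solution.
Quarter-note beat duration = 60000 / 140 ms
Beats per measure (3/4) = 3
One measure = 3 × 60000 / 140 = 180000 / 140 ms
4 measures = 4 × 180000 / 140 = 720000 / 140
= 5142.9 ms


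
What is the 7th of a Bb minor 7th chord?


Solution.
Minor 7th chord = root + minor 3rd + perfect 5th + minor 7th
Seventh chords stack in thirds, so the letter names are B-D-F-A
Root: Bb
Minor 3rd above Bb: Db
Perfect 5th above Bb: F
Minor 7th above Bb: Ab
The 7th = Ab


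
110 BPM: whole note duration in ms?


Let's work it out.
One quarter-note beat = 60000 / BPM = 60000 / 110 ms
Whole note = 4 × quarter note
Duration = 4 × 60000 / 110 = 240000 / 110
= 2181.8 ms


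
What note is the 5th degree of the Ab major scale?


Step by step:
Major scale pattern: W-W-H-W-W-W-H (2-2-1-2-2-2-1 semitones)
Starting from Ab:
  Ab + 2 semitones → Bb
  Bb + 2 semitones → C
  C + 1 semitone → Db
  Db + 2 semitones → Eb
  Eb + 2 semitones → F
  F + 2 semitones → G
  G + 1 semitone → Ab
Scale: Ab Bb C Db Eb F G
Degree 5 = Eb


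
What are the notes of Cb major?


Major scale pattern: W-W-H-W-W-W-H (2-2-1-2-2-2-1 semitones)
Starting from Cb:
  Cb + 2 semitones → Db
  Db + 2 semitones → Eb
  Eb + 1 semitone → Fb
  Fb + 2 semitones → Gb
  Gb + 2 semitones → Ab
  Ab + 2 semitones → Bb
  Bb + 1 semitone → Cb
Scale = Cb Db Eb Fb Gb Ab Bb


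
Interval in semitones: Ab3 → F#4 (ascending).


Absolute semitone position = octave×12 + chromatic position
Ab3: 3×12 + 8 = 44
F#4: 4×12 + 6 = 54
Difference = 54 - 44 = 10
= 10 semitones


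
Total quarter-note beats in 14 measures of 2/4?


Step by step:
Time signature 2/4: the bottom number 4 means the quarter note gets one count
The top number 2 means 2 quarter-note beats per measure
Total = 2 × 14 measures
= 28 quarter-note beats


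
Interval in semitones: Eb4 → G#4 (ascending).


Working:
Absolute semitone position = octave×12 + chromatic position
Eb4: 4×12 + 3 = 51
G#4: 4×12 + 8 = 56
Difference = 56 - 51 = 5
= 5 semitones


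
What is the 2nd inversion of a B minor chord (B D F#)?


Solution.
Root position: B D F#
2nd inversion: move root and 3rd up an octave
Bass note: F#
Notes (bottom to top) = F# B D


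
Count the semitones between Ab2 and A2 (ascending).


Working:
Absolute semitone position = octave×12 + chromatic position
Ab2: 2×12 + 8 = 32
A2: 2×12 + 9 = 33
Difference = 33 - 32 = 1
= 1 semitone


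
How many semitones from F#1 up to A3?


Step by step:
Absolute semitone position = octave×12 + chromatic position
F#1: 1×12 + 6 = 18
A3: 3×12 + 9 = 45
Difference = 45 - 18 = 27
= 27 semitones


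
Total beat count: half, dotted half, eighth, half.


Let's work it out.
Beat values:
  half = 2 beats
  dotted half = 3 beats
  eighth = 0.5 beats
  half = 2 beats
Sum = 2 + 3 + 0.5 + 2
= 7.5 beats


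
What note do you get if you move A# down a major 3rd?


Working:
major 3rd: 3 letter names, 4 semitones
Letter: A - 2 → F
Pitch: A# - 4 semitones, spelled as an F → F#
= F#


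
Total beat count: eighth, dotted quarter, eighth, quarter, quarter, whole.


Beat values:
  eighth = 0.5 beats
  dotted quarter = 1.5 beats
  eighth = 0.5 beats
  quarter = 1 beat
  quarter = 1 beat
  whole = 4 beats
Sum = 0.5 + 1.5 + 0.5 + 1 + 1 + 4
= 8.5 beats


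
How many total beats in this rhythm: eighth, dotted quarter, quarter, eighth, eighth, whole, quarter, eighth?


Solution.
Beat values:
  eighth = 0.5 beats
  dotted quarter = 1.5 beats
  quarter = 1 beat
  eighth = 0.5 beats
  eighth = 0.5 beats
  whole = 4 beats
  quarter = 1 beat
  eighth = 0.5 beats
Sum = 0.5 + 1.5 + 1 + 0.5 + 0.5 + 4 + 1 + 0.5
= 9.5 beats


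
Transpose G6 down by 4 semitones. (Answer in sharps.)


Let's work it out.
G6: chromatic position 7 in octave 6 → absolute = 6×12 + 7 = 79
Transpose down 4: 79 - 4 = 75
75 = 6×12 + 3 → D# in octave 6
Result = D#6


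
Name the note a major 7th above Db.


Working:
A 7th spans 7 letter names, so from D we land on C
A major 7th = 11 semitones above Db
Spell C at that pitch: C
= C


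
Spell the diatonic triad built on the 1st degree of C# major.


Reasoning:
C# major scale: C# D# E# F# G# A# B#
Diatonic triad on degree 1 stacks scale notes 1, 3, 5: C# E# G#
C#→E# = 4 semitones; C#→G# = 7 semitones → major triad
= C# E# G# (major)


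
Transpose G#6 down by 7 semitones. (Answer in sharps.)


Working:
G#6: chromatic position 8 in octave 6 → absolute = 6×12 + 8 = 80
Transpose down 7: 80 - 7 = 73
73 = 6×12 + 1 → C# in octave 6
Result = C#6


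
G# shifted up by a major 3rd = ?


Step by step:
major 3rd: 3 letter names, 4 semitones
Letter: G + 2 → B
Pitch: G# + 4 semitones, spelled as a B → B#
= B#


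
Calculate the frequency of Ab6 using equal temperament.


f = 440 × 2^(n/12) where n = semitones from A4
Ab6: 23 semitones from A4
f = 440 × 2^(23/12)
f = 1661.22 Hz


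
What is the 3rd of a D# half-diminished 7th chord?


Half-diminished 7th chord = root + minor 3rd + diminished 5th + minor 7th
Seventh chords stack in thirds, so the letter names are D-F-A-C
Root: D#
Minor 3rd above D#: F#
Diminished 5th above D#: A
Minor 7th above D#: C#
The 3rd = F#


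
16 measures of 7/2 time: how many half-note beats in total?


Time signature 7/2: the bottom number 2 means the half note gets one count
The top number 7 means 7 half-note beats per measure
Total = 7 × 16 measures
= 112 half-note beats


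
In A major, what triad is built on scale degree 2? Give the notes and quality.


A major scale: A B C# D E F# G#
Diatonic triad on degree 2 stacks scale notes 2, 4, 6: B D F#
B→D = 3 semitones; B→F# = 7 semitones → minor triad
= B D F# (minor)


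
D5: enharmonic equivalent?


Solution.
Enharmonic notes sound the same pitch but are spelled with different letter names
D and Ebb name the same pitch class
= Ebb5


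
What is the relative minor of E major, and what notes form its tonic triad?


Reasoning:
The relative minor shares the major's key signature and starts on its 6th degree
6th degree = a major 6th above the tonic; a major 6th above E is C#
→ relative minor of E major is C# minor
Tonic triad of C# minor = root + minor 3rd + perfect 5th = C# E G#
= C# minor; triad = C# E G#


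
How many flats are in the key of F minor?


Flat minor keys: A(0), D(1), G(2), C(3), F(4), Bb(5), Eb(6), Ab(7)
F minor has 4 flats
Order of flats: Bb Eb Ab Db Gb Cb Fb → first 4: Bb, Eb, Ab, Db
= 4 flats


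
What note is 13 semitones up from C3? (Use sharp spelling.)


Reasoning:
C3: chromatic position 0 in octave 3 → absolute = 3×12 + 0 = 36
Transpose up 13: 36 + 13 = 49
49 = 4×12 + 1 → C# in octave 4
Result = C#4


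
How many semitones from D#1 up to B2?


Absolute semitone position = octave×12 + chromatic position
D#1: 1×12 + 3 = 15
B2: 2×12 + 11 = 35
Difference = 35 - 15 = 20
= 20 semitones


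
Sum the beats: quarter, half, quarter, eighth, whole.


Beat values:
  quarter = 1 beat
  half = 2 beats
  quarter = 1 beat
  eighth = 0.5 beats
  whole = 4 beats
Sum = 1 + 2 + 1 + 0.5 + 4
= 8.5 beats


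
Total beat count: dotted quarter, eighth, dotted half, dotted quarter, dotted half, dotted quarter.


Beat values:
  dotted quarter = 1.5 beats
  eighth = 0.5 beats
  dotted half = 3 beats
  dotted quarter = 1.5 beats
  dotted half = 3 beats
  dotted quarter = 1.5 beats
Sum = 1.5 + 0.5 + 3 + 1.5 + 3 + 1.5
= 11 beats


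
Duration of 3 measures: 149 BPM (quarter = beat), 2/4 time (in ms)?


Solution.
Quarter-note beat duration = 60000 / 149 ms
Beats per measure (2/4) = 2
One measure = 2 × 60000 / 149 = 120000 / 149 ms
3 measures = 3 × 120000 / 149 = 360000 / 149
= 2416.1 ms


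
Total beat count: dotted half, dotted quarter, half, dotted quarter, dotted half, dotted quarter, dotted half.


Let's work it out.
Beat values:
  dotted half = 3 beats
  dotted quarter = 1.5 beats
  half = 2 beats
  dotted quarter = 1.5 beats
  dotted half = 3 beats
  dotted quarter = 1.5 beats
  dotted half = 3 beats
Sum = 3 + 1.5 + 2 + 1.5 + 3 + 1.5 + 3
= 15.5 beats


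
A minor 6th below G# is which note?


Step by step:
A 6th spans 6 letter names, so from G we land on B
A minor 6th = 8 semitones below G#
Spell B at that pitch: B#
= B#


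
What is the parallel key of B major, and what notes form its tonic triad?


Solution.
Parallel keys share the same tonic but differ in mode
B major → parallel is B minor
Tonic triad of B minor = B D F#
= B minor; triad = B D F#


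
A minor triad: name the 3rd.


Step by step:
Minor triad = root + minor 3rd (3 semitones) + perfect 5th (7 semitones)
A triad on A stacks thirds, so the chord tones use letter names A-C-E
Root: A
Minor 3rd above A: C
Perfect 5th above A: E
The 3rd = C


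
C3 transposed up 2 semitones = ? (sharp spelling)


Step by step:
C3: chromatic position 0 in octave 3 → absolute = 3×12 + 0 = 36
Transpose up 2: 36 + 2 = 38
38 = 3×12 + 2 → D in octave 3
Result = D3


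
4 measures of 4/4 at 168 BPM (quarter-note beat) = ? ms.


Working:
Quarter-note beat duration = 60000 / 168 ms
Beats per measure (4/4) = 4
One measure = 4 × 60000 / 168 = 240000 / 168 ms
4 measures = 4 × 240000 / 168 = 960000 / 168
= 5714.3 ms


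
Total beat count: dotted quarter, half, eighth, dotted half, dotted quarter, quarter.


Solution.
Beat values:
  dotted quarter = 1.5 beats
  half = 2 beats
  eighth = 0.5 beats
  dotted half = 3 beats
  dotted quarter = 1.5 beats
  quarter = 1 beat
Sum = 1.5 + 2 + 0.5 + 3 + 1.5 + 1
= 9.5 beats


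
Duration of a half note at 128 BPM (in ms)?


Solution.
One quarter-note beat = 60000 / BPM = 60000 / 128 ms
Half note = 2 × quarter note
Duration = 2 × 60000 / 128 = 120000 / 128
= 937.5 ms


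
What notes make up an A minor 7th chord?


Solution.
Minor 7th chord = root + minor 3rd + perfect 5th + minor 7th
Seventh chords stack in thirds, so the letter names are A-C-E-G
Root: A
Minor 3rd above A: C
Perfect 5th above A: E
Minor 7th above A: G
Chord = A C E G
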